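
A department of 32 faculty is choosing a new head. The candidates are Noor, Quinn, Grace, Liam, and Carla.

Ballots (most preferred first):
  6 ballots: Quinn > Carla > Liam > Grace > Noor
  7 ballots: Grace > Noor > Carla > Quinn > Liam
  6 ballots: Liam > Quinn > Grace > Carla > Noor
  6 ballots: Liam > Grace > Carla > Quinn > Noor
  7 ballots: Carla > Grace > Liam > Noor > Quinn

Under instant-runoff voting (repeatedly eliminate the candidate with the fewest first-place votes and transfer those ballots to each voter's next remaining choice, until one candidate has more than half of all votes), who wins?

Carla

Round 1: Noor 0, Quinn 6, Grace 7, Liam 12, Carla 7. Noor eliminated.
Round 2: Quinn 6, Grace 7, Liam 12, Carla 7. Quinn eliminated.
Round 3: Grace 7, Liam 12, Carla 13. Grace eliminated.
Round 4: Liam 12, Carla 20. Carla has a majority (≥17).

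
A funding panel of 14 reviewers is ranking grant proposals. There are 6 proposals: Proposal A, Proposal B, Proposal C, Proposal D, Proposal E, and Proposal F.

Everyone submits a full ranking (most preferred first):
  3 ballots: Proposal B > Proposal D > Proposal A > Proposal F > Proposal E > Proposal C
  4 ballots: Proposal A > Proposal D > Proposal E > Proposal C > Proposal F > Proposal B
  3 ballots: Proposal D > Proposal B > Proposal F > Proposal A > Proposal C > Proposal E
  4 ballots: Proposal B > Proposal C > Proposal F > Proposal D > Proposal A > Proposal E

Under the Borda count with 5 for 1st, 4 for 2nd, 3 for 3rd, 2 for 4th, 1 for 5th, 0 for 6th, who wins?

Proposal D

Proposal A: 3×3 + 4×5 + 3×2 + 4×1 = 39
Proposal B: 3×5 + 4×0 + 3×4 + 4×5 = 47
Proposal C: 3×0 + 4×2 + 3×1 + 4×4 = 27
Proposal D: 3×4 + 4×4 + 3×5 + 4×2 = 51
Proposal E: 3×1 + 4×3 + 3×0 + 4×0 = 15
Proposal F: 3×2 + 4×1 + 3×3 + 4×3 = 31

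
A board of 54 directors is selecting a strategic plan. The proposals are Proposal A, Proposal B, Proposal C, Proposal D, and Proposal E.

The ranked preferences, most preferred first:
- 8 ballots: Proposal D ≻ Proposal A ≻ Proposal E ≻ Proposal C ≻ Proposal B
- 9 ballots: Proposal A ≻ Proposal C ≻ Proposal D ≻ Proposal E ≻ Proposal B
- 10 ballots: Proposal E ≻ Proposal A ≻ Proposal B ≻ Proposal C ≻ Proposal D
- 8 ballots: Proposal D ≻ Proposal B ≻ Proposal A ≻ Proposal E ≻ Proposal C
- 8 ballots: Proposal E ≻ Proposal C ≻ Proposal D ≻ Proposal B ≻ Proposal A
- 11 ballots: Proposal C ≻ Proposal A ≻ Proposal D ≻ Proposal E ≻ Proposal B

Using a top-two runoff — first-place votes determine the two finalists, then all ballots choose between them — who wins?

Proposal D

Round 1 first-place votes: Proposal A 9, Proposal B 0, Proposal C 11, Proposal D 16, Proposal E 18. Proposal E and Proposal D advance.
Runoff: Proposal E is ranked above Proposal D on 18 ballots, Proposal D above Proposal E on 36.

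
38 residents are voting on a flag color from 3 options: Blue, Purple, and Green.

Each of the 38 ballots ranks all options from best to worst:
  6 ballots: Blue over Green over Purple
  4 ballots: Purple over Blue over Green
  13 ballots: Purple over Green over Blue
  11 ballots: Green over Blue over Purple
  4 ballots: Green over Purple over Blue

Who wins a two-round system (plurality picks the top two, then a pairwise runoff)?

Round 1 first-place votes: Blue 6, Purple 17, Green 15. Purple and Green advance.
Runoff: Purple is ranked above Green on 17 ballots, Green above Purple on 21.

Green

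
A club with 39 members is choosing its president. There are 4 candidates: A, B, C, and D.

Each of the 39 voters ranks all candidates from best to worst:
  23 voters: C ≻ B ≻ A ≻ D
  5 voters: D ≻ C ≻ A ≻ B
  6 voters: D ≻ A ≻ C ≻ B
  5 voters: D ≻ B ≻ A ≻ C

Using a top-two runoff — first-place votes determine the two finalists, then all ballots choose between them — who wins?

Round 1 first-place votes: A 0, B 0, C 23, D 16. C and D advance.
Runoff: C is ranked above D on 23 ballots, D above C on 16.

C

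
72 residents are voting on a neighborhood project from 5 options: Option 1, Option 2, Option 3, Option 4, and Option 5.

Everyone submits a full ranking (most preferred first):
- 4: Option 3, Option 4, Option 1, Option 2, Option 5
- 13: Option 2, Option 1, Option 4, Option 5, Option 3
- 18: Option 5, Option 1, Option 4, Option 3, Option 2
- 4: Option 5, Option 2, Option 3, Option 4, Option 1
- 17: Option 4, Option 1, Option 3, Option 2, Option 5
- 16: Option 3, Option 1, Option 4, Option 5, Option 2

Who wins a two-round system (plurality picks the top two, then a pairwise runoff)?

Round 1 first-place votes: Option 1 0, Option 2 13, Option 3 20, Option 4 17, Option 5 22. Option 5 and Option 3 advance.
Runoff: Option 5 is ranked above Option 3 on 35 ballots, Option 3 above Option 5 on 37.

Option 3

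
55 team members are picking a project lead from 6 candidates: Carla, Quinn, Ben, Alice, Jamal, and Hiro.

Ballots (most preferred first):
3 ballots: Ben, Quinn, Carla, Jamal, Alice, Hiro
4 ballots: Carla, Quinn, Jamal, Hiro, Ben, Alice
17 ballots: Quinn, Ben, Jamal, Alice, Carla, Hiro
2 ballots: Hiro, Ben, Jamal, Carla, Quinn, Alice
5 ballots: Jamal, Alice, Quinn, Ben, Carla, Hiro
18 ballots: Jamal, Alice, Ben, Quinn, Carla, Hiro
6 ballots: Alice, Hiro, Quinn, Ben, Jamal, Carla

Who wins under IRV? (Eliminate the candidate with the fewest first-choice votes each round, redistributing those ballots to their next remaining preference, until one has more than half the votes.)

Round 1: Carla 4, Quinn 17, Ben 3, Alice 6, Jamal 23, Hiro 2. Hiro eliminated.
Round 2: Carla 4, Quinn 17, Ben 5, Alice 6, Jamal 23. Carla eliminated.
Round 3: Quinn 21, Ben 5, Alice 6, Jamal 23. Ben eliminated.
Round 4: Quinn 24, Alice 6, Jamal 25. Alice eliminated.
Round 5: Quinn 30, Jamal 25. Quinn has a majority (≥28).

Quinn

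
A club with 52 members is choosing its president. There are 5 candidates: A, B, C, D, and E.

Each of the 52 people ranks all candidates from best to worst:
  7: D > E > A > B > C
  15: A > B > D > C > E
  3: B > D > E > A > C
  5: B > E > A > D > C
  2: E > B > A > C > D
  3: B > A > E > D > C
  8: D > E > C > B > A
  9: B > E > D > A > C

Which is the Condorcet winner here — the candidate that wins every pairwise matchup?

B

B vs A: 30–22
B vs C: 44–8
B vs D: 37–15
B vs E: 35–17
B beats every other candidate.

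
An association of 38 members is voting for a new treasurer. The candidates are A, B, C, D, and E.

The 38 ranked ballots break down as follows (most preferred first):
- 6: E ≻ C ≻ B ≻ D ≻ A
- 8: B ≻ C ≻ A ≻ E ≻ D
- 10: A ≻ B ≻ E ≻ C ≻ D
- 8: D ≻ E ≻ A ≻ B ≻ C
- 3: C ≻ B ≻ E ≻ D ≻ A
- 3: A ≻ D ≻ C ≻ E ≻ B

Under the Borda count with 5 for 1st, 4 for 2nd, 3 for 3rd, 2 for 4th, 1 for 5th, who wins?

A: 6×1 + 8×3 + 10×5 + 8×3 + 3×1 + 3×5 = 122
B: 6×3 + 8×5 + 10×4 + 8×2 + 3×4 + 3×1 = 129
C: 6×4 + 8×4 + 10×2 + 8×1 + 3×5 + 3×3 = 108
D: 6×2 + 8×1 + 10×1 + 8×5 + 3×2 + 3×4 = 88
E: 6×5 + 8×2 + 10×3 + 8×4 + 3×3 + 3×2 = 123

B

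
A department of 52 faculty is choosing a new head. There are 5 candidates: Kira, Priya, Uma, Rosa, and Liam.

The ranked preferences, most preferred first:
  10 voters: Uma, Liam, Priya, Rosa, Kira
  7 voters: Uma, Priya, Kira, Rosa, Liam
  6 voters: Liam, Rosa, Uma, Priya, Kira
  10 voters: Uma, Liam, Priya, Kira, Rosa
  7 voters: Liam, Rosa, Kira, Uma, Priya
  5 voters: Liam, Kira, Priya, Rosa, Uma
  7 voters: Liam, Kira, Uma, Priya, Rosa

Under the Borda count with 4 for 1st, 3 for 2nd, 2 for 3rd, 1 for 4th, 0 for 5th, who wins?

Kira: 10×0 + 7×2 + 6×0 + 10×1 + 7×2 + 5×3 + 7×3 = 74
Priya: 10×2 + 7×3 + 6×1 + 10×2 + 7×0 + 5×2 + 7×1 = 84
Uma: 10×4 + 7×4 + 6×2 + 10×4 + 7×1 + 5×0 + 7×2 = 141
Rosa: 10×1 + 7×1 + 6×3 + 10×0 + 7×3 + 5×1 + 7×0 = 61
Liam: 10×3 + 7×0 + 6×4 + 10×3 + 7×4 + 5×4 + 7×4 = 160

Liam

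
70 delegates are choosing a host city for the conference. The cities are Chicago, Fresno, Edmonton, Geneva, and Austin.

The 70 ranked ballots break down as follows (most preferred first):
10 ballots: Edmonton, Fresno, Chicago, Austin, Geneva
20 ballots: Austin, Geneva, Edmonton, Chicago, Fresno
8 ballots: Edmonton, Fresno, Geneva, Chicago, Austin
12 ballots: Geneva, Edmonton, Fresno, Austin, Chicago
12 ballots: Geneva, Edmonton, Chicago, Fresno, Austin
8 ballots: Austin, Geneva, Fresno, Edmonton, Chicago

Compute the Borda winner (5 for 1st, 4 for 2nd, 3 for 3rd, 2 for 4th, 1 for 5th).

Chicago: 10×3 + 20×2 + 8×2 + 12×1 + 12×3 + 8×1 = 142
Fresno: 10×4 + 20×1 + 8×4 + 12×3 + 12×2 + 8×3 = 176
Edmonton: 10×5 + 20×3 + 8×5 + 12×4 + 12×4 + 8×2 = 262
Geneva: 10×1 + 20×4 + 8×3 + 12×5 + 12×5 + 8×4 = 266
Austin: 10×2 + 20×5 + 8×1 + 12×2 + 12×1 + 8×5 = 204

Geneva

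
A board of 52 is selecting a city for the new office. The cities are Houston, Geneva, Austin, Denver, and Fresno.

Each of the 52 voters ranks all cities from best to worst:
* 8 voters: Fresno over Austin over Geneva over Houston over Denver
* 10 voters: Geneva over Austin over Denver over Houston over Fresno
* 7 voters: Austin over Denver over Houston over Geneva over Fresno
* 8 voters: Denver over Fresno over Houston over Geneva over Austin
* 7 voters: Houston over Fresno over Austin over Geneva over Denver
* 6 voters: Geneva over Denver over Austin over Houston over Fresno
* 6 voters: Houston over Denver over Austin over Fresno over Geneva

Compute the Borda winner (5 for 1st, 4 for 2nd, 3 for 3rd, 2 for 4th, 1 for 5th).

Austin

Houston: 8×2 + 10×2 + 7×3 + 8×3 + 7×5 + 6×2 + 6×5 = 158
Geneva: 8×3 + 10×5 + 7×2 + 8×2 + 7×2 + 6×5 + 6×1 = 154
Austin: 8×4 + 10×4 + 7×5 + 8×1 + 7×3 + 6×3 + 6×3 = 172
Denver: 8×1 + 10×3 + 7×4 + 8×5 + 7×1 + 6×4 + 6×4 = 161
Fresno: 8×5 + 10×1 + 7×1 + 8×4 + 7×4 + 6×1 + 6×2 = 135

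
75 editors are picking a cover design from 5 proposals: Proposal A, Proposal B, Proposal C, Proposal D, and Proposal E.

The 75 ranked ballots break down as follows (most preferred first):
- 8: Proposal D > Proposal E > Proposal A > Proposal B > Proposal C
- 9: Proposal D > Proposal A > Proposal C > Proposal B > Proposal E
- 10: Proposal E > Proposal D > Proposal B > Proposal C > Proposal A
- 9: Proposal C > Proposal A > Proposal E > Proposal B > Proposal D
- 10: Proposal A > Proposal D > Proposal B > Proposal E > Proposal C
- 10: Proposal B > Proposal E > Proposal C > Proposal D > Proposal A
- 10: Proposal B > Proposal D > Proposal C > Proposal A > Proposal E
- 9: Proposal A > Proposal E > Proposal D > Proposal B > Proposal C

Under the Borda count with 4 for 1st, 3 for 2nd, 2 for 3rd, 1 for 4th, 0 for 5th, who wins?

Proposal D

Proposal A: 8×2 + 9×3 + 10×0 + 9×3 + 10×4 + 10×0 + 10×1 + 9×4 = 156
Proposal B: 8×1 + 9×1 + 10×2 + 9×1 + 10×2 + 10×4 + 10×4 + 9×1 = 155
Proposal C: 8×0 + 9×2 + 10×1 + 9×4 + 10×0 + 10×2 + 10×2 + 9×0 = 104
Proposal D: 8×4 + 9×4 + 10×3 + 9×0 + 10×3 + 10×1 + 10×3 + 9×2 = 186
Proposal E: 8×3 + 9×0 + 10×4 + 9×2 + 10×1 + 10×3 + 10×0 + 9×3 = 149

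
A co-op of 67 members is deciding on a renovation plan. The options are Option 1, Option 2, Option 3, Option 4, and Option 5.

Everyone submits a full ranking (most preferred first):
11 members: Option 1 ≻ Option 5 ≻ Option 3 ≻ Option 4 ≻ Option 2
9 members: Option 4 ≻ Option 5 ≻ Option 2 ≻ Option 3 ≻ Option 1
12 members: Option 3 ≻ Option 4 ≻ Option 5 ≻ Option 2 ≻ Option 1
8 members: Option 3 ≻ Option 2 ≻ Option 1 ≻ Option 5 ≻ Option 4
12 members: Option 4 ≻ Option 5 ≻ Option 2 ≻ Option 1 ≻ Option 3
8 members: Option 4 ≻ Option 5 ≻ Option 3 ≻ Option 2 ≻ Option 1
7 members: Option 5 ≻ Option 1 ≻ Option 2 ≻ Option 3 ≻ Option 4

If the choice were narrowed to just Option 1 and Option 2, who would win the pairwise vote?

Option 1 is ranked above Option 2 on 18 ballots; Option 2 above Option 1 on 49.

Option 2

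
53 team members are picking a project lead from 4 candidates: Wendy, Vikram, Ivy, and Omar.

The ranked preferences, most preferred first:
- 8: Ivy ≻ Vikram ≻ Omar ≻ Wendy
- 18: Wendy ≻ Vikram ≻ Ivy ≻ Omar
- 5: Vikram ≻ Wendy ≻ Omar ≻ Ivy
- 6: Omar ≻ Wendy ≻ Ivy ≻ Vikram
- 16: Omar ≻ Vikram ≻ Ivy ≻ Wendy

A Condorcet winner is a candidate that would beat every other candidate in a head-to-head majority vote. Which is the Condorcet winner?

Vikram vs Wendy: 29–24
Vikram vs Ivy: 39–14
Vikram vs Omar: 31–22
Vikram beats every other candidate.

Vikram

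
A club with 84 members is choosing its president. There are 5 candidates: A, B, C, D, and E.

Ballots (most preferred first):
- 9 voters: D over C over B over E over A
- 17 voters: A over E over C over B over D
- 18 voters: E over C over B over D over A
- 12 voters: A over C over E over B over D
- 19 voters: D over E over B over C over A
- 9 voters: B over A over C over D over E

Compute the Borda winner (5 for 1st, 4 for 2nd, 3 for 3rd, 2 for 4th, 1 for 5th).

A: 9×1 + 17×5 + 18×1 + 12×5 + 19×1 + 9×4 = 227
B: 9×3 + 17×2 + 18×3 + 12×2 + 19×3 + 9×5 = 241
C: 9×4 + 17×3 + 18×4 + 12×4 + 19×2 + 9×3 = 272
D: 9×5 + 17×1 + 18×2 + 12×1 + 19×5 + 9×2 = 223
E: 9×2 + 17×4 + 18×5 + 12×3 + 19×4 + 9×1 = 297

E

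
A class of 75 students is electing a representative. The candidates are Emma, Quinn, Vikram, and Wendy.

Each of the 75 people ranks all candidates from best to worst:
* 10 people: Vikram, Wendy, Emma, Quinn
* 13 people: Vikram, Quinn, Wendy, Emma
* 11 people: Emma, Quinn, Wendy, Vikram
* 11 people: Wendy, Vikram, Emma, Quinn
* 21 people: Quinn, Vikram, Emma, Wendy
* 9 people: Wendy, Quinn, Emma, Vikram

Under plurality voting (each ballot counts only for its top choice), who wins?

First-place votes: Emma 11, Quinn 21, Vikram 23, Wendy 20.

Vikram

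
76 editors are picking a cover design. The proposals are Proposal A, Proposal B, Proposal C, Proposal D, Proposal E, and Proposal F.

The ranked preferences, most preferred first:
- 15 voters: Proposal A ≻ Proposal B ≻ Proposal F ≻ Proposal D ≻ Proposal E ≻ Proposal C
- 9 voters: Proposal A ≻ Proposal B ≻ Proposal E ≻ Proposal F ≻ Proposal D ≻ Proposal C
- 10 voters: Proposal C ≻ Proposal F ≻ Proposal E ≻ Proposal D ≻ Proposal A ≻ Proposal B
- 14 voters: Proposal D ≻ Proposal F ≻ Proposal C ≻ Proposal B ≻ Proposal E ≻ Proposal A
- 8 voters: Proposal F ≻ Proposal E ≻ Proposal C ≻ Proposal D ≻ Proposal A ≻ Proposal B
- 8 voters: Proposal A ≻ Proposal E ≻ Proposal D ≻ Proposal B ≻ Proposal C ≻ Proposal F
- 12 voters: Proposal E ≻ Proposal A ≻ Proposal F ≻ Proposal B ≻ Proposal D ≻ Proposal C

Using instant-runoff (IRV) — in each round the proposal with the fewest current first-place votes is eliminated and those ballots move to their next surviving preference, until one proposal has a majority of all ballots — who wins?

Proposal E

Round 1: Proposal A 32, Proposal B 0, Proposal C 10, Proposal D 14, Proposal E 12, Proposal F 8. Proposal B eliminated.
Round 2: Proposal A 32, Proposal C 10, Proposal D 14, Proposal E 12, Proposal F 8. Proposal F eliminated.
Round 3: Proposal A 32, Proposal C 10, Proposal D 14, Proposal E 20. Proposal C eliminated.
Round 4: Proposal A 32, Proposal D 14, Proposal E 30. Proposal D eliminated.
Round 5: Proposal A 32, Proposal E 44. Proposal E has a majority (≥39).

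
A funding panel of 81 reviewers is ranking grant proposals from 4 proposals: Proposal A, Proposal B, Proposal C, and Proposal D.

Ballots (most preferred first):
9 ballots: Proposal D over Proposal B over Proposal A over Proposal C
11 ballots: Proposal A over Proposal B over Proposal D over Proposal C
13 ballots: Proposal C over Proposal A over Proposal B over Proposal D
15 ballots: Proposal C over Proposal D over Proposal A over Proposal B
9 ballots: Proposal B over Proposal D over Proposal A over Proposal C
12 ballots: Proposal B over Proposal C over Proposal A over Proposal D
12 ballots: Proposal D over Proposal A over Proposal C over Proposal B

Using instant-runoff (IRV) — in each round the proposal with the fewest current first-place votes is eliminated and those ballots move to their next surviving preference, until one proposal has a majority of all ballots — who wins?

Proposal B

Round 1: Proposal A 11, Proposal B 21, Proposal C 28, Proposal D 21. Proposal A eliminated.
Round 2: Proposal B 32, Proposal C 28, Proposal D 21. Proposal D eliminated.
Round 3: Proposal B 41, Proposal C 40. Proposal B has a majority (≥41).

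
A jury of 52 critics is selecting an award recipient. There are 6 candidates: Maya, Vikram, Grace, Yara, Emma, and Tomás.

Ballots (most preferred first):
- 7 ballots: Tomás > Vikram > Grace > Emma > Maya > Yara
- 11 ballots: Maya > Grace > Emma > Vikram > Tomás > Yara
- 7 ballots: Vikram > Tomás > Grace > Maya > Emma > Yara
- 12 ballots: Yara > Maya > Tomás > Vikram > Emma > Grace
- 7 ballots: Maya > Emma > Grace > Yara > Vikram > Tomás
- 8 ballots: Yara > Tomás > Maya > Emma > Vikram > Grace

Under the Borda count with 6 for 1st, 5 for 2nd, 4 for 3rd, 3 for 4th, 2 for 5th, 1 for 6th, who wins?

Maya

Maya: 7×2 + 11×6 + 7×3 + 12×5 + 7×6 + 8×4 = 235
Vikram: 7×5 + 11×3 + 7×6 + 12×3 + 7×2 + 8×2 = 176
Grace: 7×4 + 11×5 + 7×4 + 12×1 + 7×4 + 8×1 = 159
Yara: 7×1 + 11×1 + 7×1 + 12×6 + 7×3 + 8×6 = 166
Emma: 7×3 + 11×4 + 7×2 + 12×2 + 7×5 + 8×3 = 162
Tomás: 7×6 + 11×2 + 7×5 + 12×4 + 7×1 + 8×5 = 194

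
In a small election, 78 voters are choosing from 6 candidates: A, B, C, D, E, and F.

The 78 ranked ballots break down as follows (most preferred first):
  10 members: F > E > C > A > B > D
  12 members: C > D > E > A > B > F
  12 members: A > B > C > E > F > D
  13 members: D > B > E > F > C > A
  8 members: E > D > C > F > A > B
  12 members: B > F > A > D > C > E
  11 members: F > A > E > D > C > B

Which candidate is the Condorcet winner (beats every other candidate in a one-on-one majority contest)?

E vs A: 43–35
E vs B: 41–37
E vs C: 42–36
E vs D: 41–37
E vs F: 45–33
E beats every other candidate.

E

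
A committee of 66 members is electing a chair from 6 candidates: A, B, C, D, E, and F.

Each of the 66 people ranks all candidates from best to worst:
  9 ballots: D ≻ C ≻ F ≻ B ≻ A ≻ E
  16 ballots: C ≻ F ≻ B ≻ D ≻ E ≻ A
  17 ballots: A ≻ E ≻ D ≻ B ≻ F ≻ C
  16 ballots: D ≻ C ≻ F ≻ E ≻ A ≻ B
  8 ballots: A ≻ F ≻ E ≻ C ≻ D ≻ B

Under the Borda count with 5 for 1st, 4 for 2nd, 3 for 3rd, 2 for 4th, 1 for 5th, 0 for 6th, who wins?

A: 9×1 + 16×0 + 17×5 + 16×1 + 8×5 = 150
B: 9×2 + 16×3 + 17×2 + 16×0 + 8×0 = 100
C: 9×4 + 16×5 + 17×0 + 16×4 + 8×2 = 196
D: 9×5 + 16×2 + 17×3 + 16×5 + 8×1 = 216
E: 9×0 + 16×1 + 17×4 + 16×2 + 8×3 = 140
F: 9×3 + 16×4 + 17×1 + 16×3 + 8×4 = 188

D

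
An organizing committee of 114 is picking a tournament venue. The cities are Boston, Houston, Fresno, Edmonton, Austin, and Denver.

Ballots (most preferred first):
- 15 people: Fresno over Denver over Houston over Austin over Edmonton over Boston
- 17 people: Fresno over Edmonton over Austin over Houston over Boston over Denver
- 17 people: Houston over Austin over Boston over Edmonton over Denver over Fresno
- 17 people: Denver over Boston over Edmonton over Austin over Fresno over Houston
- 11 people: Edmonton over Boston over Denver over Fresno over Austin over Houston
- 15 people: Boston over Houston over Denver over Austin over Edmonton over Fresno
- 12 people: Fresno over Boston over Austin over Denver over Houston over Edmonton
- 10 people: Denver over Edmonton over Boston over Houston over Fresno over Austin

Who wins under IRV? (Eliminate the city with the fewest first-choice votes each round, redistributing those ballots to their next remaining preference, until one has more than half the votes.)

Boston

Round 1: Boston 15, Houston 17, Fresno 44, Edmonton 11, Austin 0, Denver 27. Austin eliminated.
Round 2: Boston 15, Houston 17, Fresno 44, Edmonton 11, Denver 27. Edmonton eliminated.
Round 3: Boston 26, Houston 17, Fresno 44, Denver 27. Houston eliminated.
Round 4: Boston 43, Fresno 44, Denver 27. Denver eliminated.
Round 5: Boston 70, Fresno 44. Boston has a majority (≥58).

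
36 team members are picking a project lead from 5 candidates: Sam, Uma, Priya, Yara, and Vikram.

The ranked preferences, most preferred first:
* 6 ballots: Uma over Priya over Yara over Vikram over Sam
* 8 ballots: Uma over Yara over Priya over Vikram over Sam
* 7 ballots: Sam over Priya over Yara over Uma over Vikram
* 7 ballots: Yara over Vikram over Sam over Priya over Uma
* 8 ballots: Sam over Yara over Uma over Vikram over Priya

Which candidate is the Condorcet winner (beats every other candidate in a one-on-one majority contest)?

Yara vs Sam: 21–15
Yara vs Uma: 22–14
Yara vs Priya: 23–13
Yara vs Vikram: 36–0
Yara beats every other candidate.

Yara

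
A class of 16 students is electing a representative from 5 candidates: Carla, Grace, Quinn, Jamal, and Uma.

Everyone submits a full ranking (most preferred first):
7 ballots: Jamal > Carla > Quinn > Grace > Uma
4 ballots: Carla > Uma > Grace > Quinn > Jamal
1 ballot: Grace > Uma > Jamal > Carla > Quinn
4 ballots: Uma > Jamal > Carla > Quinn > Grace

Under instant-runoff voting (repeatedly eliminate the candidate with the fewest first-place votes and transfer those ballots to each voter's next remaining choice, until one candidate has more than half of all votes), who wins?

Uma

Round 1: Carla 4, Grace 1, Quinn 0, Jamal 7, Uma 4. Quinn eliminated.
Round 2: Carla 4, Grace 1, Jamal 7, Uma 4. Grace eliminated.
Round 3: Carla 4, Jamal 7, Uma 5. Carla eliminated.
Round 4: Jamal 7, Uma 9. Uma has a majority (≥9).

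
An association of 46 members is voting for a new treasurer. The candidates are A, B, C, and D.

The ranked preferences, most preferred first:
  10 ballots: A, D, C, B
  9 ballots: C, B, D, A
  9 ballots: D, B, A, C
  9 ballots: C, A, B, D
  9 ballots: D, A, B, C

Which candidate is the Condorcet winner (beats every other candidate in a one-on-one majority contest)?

D

D vs A: 27–19
D vs B: 28–18
D vs C: 28–18
D beats every other candidate.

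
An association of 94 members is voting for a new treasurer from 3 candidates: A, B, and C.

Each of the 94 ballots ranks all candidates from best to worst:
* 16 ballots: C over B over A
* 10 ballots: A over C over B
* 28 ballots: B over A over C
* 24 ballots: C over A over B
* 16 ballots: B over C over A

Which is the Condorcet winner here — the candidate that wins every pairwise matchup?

C vs A: 56–38
C vs B: 50–44
C beats every other candidate.

C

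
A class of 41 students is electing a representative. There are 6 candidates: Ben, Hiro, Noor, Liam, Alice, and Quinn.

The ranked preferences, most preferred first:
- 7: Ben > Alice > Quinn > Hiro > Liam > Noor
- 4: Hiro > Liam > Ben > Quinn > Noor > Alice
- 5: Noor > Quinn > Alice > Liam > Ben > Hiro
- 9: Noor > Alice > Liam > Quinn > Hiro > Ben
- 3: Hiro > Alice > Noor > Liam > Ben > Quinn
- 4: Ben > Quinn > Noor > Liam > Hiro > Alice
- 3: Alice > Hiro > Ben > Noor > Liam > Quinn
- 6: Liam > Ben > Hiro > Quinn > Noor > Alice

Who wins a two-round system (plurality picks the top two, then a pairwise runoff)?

Round 1 first-place votes: Ben 11, Hiro 7, Noor 14, Liam 6, Alice 3, Quinn 0. Noor and Ben advance.
Runoff: Noor is ranked above Ben on 17 ballots, Ben above Noor on 24.

Ben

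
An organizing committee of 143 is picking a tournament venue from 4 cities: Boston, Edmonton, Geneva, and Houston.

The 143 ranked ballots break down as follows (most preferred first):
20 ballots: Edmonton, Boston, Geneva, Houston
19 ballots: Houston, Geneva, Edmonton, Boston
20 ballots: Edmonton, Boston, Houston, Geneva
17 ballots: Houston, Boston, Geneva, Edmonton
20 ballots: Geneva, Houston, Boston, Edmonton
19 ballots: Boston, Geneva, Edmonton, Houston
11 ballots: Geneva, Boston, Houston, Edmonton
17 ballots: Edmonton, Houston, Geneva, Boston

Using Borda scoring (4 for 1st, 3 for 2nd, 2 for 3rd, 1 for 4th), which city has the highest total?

Geneva

Boston: 20×3 + 19×1 + 20×3 + 17×3 + 20×2 + 19×4 + 11×3 + 17×1 = 356
Edmonton: 20×4 + 19×2 + 20×4 + 17×1 + 20×1 + 19×2 + 11×1 + 17×4 = 352
Geneva: 20×2 + 19×3 + 20×1 + 17×2 + 20×4 + 19×3 + 11×4 + 17×2 = 366
Houston: 20×1 + 19×4 + 20×2 + 17×4 + 20×3 + 19×1 + 11×2 + 17×3 = 356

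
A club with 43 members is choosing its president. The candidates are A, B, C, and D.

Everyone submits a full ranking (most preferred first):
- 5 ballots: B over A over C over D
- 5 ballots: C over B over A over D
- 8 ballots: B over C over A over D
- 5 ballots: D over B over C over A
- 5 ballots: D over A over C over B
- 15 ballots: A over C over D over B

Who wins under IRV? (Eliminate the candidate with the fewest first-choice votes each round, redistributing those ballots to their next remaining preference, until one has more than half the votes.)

Round 1: A 15, B 13, C 5, D 10. C eliminated.
Round 2: A 15, B 18, D 10. D eliminated.
Round 3: A 20, B 23. B has a majority (≥22).

B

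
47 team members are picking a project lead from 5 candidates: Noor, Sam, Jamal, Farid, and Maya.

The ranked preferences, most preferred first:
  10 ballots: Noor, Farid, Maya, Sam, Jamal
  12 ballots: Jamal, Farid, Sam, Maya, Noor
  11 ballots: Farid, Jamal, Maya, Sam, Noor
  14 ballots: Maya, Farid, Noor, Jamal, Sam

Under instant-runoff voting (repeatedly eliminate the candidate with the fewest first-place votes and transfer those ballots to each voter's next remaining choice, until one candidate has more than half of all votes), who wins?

Farid

Round 1: Noor 10, Sam 0, Jamal 12, Farid 11, Maya 14. Sam eliminated.
Round 2: Noor 10, Jamal 12, Farid 11, Maya 14. Noor eliminated.
Round 3: Jamal 12, Farid 21, Maya 14. Jamal eliminated.
Round 4: Farid 33, Maya 14. Farid has a majority (≥24).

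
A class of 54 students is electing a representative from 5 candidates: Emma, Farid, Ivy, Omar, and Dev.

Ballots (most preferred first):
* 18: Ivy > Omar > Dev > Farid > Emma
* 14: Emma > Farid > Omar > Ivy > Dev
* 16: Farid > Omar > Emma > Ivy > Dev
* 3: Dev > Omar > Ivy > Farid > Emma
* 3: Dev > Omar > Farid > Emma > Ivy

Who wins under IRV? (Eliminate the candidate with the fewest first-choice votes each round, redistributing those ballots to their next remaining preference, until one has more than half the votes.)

Farid

Round 1: Emma 14, Farid 16, Ivy 18, Omar 0, Dev 6. Omar eliminated.
Round 2: Emma 14, Farid 16, Ivy 18, Dev 6. Dev eliminated.
Round 3: Emma 14, Farid 19, Ivy 21. Emma eliminated.
Round 4: Farid 33, Ivy 21. Farid has a majority (≥28).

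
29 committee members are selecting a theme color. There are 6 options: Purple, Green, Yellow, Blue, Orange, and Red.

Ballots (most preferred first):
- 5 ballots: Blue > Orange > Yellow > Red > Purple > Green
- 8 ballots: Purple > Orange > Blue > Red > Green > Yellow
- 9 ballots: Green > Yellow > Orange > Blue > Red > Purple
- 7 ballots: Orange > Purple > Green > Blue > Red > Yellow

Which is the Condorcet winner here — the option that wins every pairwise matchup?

Orange

Orange vs Purple: 21–8
Orange vs Green: 20–9
Orange vs Yellow: 20–9
Orange vs Blue: 24–5
Orange vs Red: 29–0
Orange beats every other option.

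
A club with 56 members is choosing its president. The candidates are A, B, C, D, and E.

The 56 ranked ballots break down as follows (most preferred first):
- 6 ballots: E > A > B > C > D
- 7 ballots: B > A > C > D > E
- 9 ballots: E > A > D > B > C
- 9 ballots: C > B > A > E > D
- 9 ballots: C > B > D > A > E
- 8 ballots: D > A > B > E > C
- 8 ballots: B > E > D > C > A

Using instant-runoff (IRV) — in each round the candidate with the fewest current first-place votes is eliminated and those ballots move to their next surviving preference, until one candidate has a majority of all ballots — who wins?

B

Round 1: A 0, B 15, C 18, D 8, E 15. A eliminated.
Round 2: B 15, C 18, D 8, E 15. D eliminated.
Round 3: B 23, C 18, E 15. E eliminated.
Round 4: B 38, C 18. B has a majority (≥29).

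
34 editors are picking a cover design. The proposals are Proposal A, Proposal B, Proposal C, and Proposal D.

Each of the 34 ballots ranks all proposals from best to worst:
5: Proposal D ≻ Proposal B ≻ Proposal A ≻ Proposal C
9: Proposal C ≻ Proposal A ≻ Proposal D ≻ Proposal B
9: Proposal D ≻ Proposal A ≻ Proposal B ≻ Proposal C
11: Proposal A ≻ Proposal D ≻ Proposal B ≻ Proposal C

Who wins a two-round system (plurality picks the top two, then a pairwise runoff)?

Proposal A

Round 1 first-place votes: Proposal A 11, Proposal B 0, Proposal C 9, Proposal D 14. Proposal D and Proposal A advance.
Runoff: Proposal D is ranked above Proposal A on 14 ballots, Proposal A above Proposal D on 20.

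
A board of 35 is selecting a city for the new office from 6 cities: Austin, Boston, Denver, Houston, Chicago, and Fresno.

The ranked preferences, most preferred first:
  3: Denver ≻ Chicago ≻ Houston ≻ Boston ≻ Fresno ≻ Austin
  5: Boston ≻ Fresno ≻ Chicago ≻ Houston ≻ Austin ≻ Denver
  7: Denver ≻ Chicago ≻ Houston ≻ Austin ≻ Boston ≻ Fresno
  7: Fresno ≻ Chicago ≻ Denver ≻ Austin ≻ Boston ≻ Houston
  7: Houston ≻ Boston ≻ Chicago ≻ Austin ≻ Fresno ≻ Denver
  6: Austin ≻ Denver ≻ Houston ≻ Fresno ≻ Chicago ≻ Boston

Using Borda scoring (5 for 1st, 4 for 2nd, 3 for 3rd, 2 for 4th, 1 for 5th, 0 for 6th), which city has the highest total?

Chicago

Austin: 3×0 + 5×1 + 7×2 + 7×2 + 7×2 + 6×5 = 77
Boston: 3×2 + 5×5 + 7×1 + 7×1 + 7×4 + 6×0 = 73
Denver: 3×5 + 5×0 + 7×5 + 7×3 + 7×0 + 6×4 = 95
Houston: 3×3 + 5×2 + 7×3 + 7×0 + 7×5 + 6×3 = 93
Chicago: 3×4 + 5×3 + 7×4 + 7×4 + 7×3 + 6×1 = 110
Fresno: 3×1 + 5×4 + 7×0 + 7×5 + 7×1 + 6×2 = 77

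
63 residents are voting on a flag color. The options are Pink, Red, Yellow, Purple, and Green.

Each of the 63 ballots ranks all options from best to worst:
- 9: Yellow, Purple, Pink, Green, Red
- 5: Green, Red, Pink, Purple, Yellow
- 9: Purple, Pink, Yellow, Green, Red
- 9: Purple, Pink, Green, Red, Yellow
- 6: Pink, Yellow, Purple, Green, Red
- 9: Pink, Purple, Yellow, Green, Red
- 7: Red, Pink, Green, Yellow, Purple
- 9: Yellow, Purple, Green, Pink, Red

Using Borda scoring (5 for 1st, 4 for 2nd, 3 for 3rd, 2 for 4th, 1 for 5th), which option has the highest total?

Pink

Pink: 9×3 + 5×3 + 9×4 + 9×4 + 6×5 + 9×5 + 7×4 + 9×2 = 235
Red: 9×1 + 5×4 + 9×1 + 9×2 + 6×1 + 9×1 + 7×5 + 9×1 = 115
Yellow: 9×5 + 5×1 + 9×3 + 9×1 + 6×4 + 9×3 + 7×2 + 9×5 = 196
Purple: 9×4 + 5×2 + 9×5 + 9×5 + 6×3 + 9×4 + 7×1 + 9×4 = 233
Green: 9×2 + 5×5 + 9×2 + 9×3 + 6×2 + 9×2 + 7×3 + 9×3 = 166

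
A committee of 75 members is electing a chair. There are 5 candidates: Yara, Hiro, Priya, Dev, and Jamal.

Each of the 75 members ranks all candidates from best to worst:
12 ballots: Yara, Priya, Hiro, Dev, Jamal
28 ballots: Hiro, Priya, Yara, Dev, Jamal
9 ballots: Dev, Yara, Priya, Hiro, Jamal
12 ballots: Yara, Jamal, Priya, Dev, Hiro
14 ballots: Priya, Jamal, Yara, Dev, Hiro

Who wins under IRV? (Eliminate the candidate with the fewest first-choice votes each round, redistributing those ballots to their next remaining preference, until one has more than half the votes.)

Yara

Round 1: Yara 24, Hiro 28, Priya 14, Dev 9, Jamal 0. Jamal eliminated.
Round 2: Yara 24, Hiro 28, Priya 14, Dev 9. Dev eliminated.
Round 3: Yara 33, Hiro 28, Priya 14. Priya eliminated.
Round 4: Yara 47, Hiro 28. Yara has a majority (≥38).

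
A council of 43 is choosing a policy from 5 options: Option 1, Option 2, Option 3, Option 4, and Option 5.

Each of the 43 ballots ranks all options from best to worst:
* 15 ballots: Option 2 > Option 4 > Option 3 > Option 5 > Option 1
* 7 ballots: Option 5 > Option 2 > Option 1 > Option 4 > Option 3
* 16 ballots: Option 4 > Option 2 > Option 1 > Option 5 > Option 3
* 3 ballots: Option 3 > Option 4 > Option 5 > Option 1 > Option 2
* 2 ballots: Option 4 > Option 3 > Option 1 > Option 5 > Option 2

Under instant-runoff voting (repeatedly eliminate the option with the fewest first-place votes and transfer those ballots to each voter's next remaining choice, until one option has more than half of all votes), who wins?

Option 2

Round 1: Option 1 0, Option 2 15, Option 3 3, Option 4 18, Option 5 7. Option 1 eliminated.
Round 2: Option 2 15, Option 3 3, Option 4 18, Option 5 7. Option 3 eliminated.
Round 3: Option 2 15, Option 4 21, Option 5 7. Option 5 eliminated.
Round 4: Option 2 22, Option 4 21. Option 2 has a majority (≥22).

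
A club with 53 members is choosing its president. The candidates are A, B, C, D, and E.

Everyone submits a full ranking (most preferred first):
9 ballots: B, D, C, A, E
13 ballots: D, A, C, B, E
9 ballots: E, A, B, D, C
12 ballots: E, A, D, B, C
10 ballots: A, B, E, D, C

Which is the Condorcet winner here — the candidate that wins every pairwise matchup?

A

A vs B: 44–9
A vs C: 44–9
A vs D: 31–22
A vs E: 32–21
A beats every other candidate.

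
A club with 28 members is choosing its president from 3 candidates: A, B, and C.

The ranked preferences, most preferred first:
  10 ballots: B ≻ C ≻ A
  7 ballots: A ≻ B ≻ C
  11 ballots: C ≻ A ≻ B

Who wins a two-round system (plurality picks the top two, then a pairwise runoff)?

Round 1 first-place votes: A 7, B 10, C 11. C and B advance.
Runoff: C is ranked above B on 11 ballots, B above C on 17.

B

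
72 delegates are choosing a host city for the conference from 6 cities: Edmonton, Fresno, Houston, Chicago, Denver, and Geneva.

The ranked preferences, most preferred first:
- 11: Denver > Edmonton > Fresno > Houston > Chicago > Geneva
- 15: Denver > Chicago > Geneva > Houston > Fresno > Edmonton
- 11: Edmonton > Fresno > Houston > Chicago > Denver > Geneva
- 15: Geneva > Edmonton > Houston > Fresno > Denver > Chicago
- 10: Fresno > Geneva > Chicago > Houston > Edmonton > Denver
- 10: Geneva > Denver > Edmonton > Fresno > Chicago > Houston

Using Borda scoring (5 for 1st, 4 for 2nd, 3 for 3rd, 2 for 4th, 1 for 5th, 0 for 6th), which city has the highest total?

Edmonton: 11×4 + 15×0 + 11×5 + 15×4 + 10×1 + 10×3 = 199
Fresno: 11×3 + 15×1 + 11×4 + 15×2 + 10×5 + 10×2 = 192
Houston: 11×2 + 15×2 + 11×3 + 15×3 + 10×2 + 10×0 = 150
Chicago: 11×1 + 15×4 + 11×2 + 15×0 + 10×3 + 10×1 = 133
Denver: 11×5 + 15×5 + 11×1 + 15×1 + 10×0 + 10×4 = 196
Geneva: 11×0 + 15×3 + 11×0 + 15×5 + 10×4 + 10×5 = 210

Geneva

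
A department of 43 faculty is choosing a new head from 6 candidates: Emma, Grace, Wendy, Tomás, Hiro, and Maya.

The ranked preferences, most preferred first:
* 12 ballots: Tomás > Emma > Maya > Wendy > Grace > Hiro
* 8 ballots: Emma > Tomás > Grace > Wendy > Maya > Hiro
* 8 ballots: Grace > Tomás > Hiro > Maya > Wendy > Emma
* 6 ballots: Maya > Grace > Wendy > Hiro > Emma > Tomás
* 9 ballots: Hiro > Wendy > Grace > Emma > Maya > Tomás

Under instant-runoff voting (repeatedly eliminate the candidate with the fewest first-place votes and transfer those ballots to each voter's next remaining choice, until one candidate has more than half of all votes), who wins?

Round 1: Emma 8, Grace 8, Wendy 0, Tomás 12, Hiro 9, Maya 6. Wendy eliminated.
Round 2: Emma 8, Grace 8, Tomás 12, Hiro 9, Maya 6. Maya eliminated.
Round 3: Emma 8, Grace 14, Tomás 12, Hiro 9. Emma eliminated.
Round 4: Grace 14, Tomás 20, Hiro 9. Hiro eliminated.
Round 5: Grace 23, Tomás 20. Grace has a majority (≥22).

Grace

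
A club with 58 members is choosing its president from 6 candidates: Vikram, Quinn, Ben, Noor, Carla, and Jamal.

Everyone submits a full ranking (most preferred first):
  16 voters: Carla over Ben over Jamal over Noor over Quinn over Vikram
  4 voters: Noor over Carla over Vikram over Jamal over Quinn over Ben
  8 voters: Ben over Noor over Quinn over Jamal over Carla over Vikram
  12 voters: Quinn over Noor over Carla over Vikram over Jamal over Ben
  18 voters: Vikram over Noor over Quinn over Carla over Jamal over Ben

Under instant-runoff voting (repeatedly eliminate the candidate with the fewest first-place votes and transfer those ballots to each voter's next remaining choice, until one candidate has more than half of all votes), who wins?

Round 1: Vikram 18, Quinn 12, Ben 8, Noor 4, Carla 16, Jamal 0. Jamal eliminated.
Round 2: Vikram 18, Quinn 12, Ben 8, Noor 4, Carla 16. Noor eliminated.
Round 3: Vikram 18, Quinn 12, Ben 8, Carla 20. Ben eliminated.
Round 4: Vikram 18, Quinn 20, Carla 20. Vikram eliminated.
Round 5: Quinn 38, Carla 20. Quinn has a majority (≥30).

Quinn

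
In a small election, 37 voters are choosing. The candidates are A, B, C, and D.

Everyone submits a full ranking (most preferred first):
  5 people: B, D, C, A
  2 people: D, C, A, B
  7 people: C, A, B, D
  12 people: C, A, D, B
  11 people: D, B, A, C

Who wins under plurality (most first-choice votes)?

First-place votes: A 0, B 5, C 19, D 13.

C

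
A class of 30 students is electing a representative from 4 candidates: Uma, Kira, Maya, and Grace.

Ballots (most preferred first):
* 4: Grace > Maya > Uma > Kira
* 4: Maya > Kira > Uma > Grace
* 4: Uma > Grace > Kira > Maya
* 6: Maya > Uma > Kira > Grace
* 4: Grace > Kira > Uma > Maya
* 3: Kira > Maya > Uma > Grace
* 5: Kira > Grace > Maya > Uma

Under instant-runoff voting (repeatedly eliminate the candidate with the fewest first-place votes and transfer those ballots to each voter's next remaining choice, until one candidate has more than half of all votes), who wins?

Grace

Round 1: Uma 4, Kira 8, Maya 10, Grace 8. Uma eliminated.
Round 2: Kira 8, Maya 10, Grace 12. Kira eliminated.
Round 3: Maya 13, Grace 17. Grace has a majority (≥16).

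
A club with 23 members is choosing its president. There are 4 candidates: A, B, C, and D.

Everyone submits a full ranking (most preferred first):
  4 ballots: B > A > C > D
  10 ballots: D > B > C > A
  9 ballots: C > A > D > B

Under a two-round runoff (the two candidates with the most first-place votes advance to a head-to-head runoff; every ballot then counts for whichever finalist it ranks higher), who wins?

Round 1 first-place votes: A 0, B 4, C 9, D 10. D and C advance.
Runoff: D is ranked above C on 10 ballots, C above D on 13.

C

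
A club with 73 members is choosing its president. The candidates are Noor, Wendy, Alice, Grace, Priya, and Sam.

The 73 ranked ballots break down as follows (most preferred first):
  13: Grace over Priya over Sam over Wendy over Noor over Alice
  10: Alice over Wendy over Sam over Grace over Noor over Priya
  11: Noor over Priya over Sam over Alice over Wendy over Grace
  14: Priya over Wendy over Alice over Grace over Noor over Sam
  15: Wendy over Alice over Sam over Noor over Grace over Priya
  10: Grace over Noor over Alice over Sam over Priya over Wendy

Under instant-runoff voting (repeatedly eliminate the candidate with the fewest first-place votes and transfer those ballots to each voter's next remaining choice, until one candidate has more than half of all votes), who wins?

Priya

Round 1: Noor 11, Wendy 15, Alice 10, Grace 23, Priya 14, Sam 0. Sam eliminated.
Round 2: Noor 11, Wendy 15, Alice 10, Grace 23, Priya 14. Alice eliminated.
Round 3: Noor 11, Wendy 25, Grace 23, Priya 14. Noor eliminated.
Round 4: Wendy 25, Grace 23, Priya 25. Grace eliminated.
Round 5: Wendy 25, Priya 48. Priya has a majority (≥37).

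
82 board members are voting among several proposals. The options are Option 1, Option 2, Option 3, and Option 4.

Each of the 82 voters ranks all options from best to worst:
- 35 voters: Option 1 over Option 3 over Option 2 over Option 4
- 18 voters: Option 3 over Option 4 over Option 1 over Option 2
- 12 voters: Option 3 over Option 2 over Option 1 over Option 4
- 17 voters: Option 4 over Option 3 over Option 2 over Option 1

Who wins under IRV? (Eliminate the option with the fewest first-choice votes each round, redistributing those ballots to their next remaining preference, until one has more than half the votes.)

Option 3

Round 1: Option 1 35, Option 2 0, Option 3 30, Option 4 17. Option 2 eliminated.
Round 2: Option 1 35, Option 3 30, Option 4 17. Option 4 eliminated.
Round 3: Option 1 35, Option 3 47. Option 3 has a majority (≥42).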